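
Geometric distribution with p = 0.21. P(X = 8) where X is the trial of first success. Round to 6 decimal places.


P = (1-p)^(k-1) * p
(1-p)^(k-1) = 0.79^7 ≈ 0.1920391
P = 0.1920391 * 0.21 ≈ 0.04032821

0.040328


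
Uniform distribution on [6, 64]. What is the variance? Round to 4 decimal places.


Var = (b-a)^2 / 12
(b-a)^2 = (64 - 6)^2 = 3364
Var = 3364/12 ≈ 280.333333

280.3333


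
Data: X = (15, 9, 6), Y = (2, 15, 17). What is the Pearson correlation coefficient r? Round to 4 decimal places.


r = sum((xi-xbar)(yi-ybar)) / sqrt(sum((xi-xbar)^2) * sum((yi-ybar)^2))
n = 3, xbar = 30/3 = 10, ybar = 34/3 ≈ 11.333333
Sxy = sum((xi-xbar)(yi-ybar)) = -73
Sxx = sum((xi-xbar)^2) = 42
Syy = sum((yi-ybar)^2) = 398/3 ≈ 132.666667
sqrt(Sxx*Syy) ≈ 74.645830
r = Sxy / sqrt(Sxx*Syy) = -73 / 74.645830 ≈ -0.977951

-0.9780


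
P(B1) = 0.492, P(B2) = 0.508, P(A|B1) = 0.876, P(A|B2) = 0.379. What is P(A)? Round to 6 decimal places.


P(A) = P(A|B1)*P(B1) + P(A|B2)*P(B2)
P(A|B1)*P(B1) = 0.876 * 0.492 = 0.430992
P(A|B2)*P(B2) = 0.379 * 0.508 = 0.192532
P(A) = 0.430992 + 0.192532 = 0.623524

0.623524


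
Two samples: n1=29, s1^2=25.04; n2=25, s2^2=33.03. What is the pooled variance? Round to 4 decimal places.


sp^2 = ((n1-1)*s1^2 + (n2-1)*s2^2)/(n1+n2-2)
(n1-1)*s1^2 = 28 * 25.04 = 701.12
(n2-1)*s2^2 = 24 * 33.03 = 792.72
numerator = 701.12 + 792.72 = 1493.84
n1+n2-2 = 52
sp^2 = 1493.84 / 52 = 18673/650 ≈ 28.727692

28.7277


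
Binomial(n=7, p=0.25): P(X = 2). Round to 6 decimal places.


P = C(n,k) * p^k * (1-p)^(n-k)
C(7,2) = 21
p^k = 0.25^2 = 0.0625
(1-p)^(n-k) = 0.75^5 = 243/1024 ≈ 0.2373047
P = 21 * 0.0625 * 0.2373047 ≈ 0.311462

0.311462


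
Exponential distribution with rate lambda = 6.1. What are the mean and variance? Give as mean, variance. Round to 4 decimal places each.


mean = 1/lam, var = 1/lam^2
mean = 1 / 6.1 = 10/61 ≈ 0.163934
lam^2 = 6.1^2 = 37.21
var = 1 / 37.21 = 100/3721 ≈ 0.026874

0.1639, 0.0269


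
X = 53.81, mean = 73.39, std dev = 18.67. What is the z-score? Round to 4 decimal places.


z = (X - mu) / sigma
X - mu = 53.81 - 73.39 = -19.58
z = -19.58 / 18.67 = -1958/1867 ≈ -1.048741

-1.0487


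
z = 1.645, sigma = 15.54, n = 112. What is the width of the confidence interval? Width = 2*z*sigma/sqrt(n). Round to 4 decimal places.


width = 2*z*sigma/sqrt(n)
2*z*sigma = 2 * 1.645 * 15.54 = 51.1266
sqrt(112) ≈ 10.583005
width = 51.1266 / 10.583005 ≈ 4.831010

4.8310


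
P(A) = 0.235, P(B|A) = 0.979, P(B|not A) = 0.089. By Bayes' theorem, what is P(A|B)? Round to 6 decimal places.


P(A|B) = P(B|A)*P(A) / P(B), P(B) = P(B|A)*P(A) + P(B|not A)*P(not A)
P(B|A)*P(A) = 0.979 * 0.235 = 0.230065
P(B|not A)*P(not A) = 0.089 * 0.765 = 0.068085
P(B) = 0.230065 + 0.068085 = 0.29815
P(A|B) = 0.230065 / 0.29815 = 517/670 ≈ 0.77164179

0.771642


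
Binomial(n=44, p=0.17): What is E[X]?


E[X] = n*p = 44 * 0.17 = 7.48

7.48


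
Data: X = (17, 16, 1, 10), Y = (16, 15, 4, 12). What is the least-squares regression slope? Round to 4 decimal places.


b = sum((xi-xbar)(yi-ybar)) / sum((xi-xbar)^2)
n = 4, xbar = 44/4 = 11, ybar = 47/4 = 11.75
Sxy = sum((xi-xbar)(yi-ybar)) = 119
Sxx = sum((xi-xbar)^2) = 162
b = Sxy / Sxx = 119/162 ≈ 0.734568

0.7346


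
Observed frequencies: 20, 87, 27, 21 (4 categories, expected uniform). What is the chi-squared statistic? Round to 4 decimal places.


chi2 = sum((O-E)^2/E), E = total/4
total = 155, E = 155/4 = 38.75
(20 - 38.75)^2 / 38.75 = 351.5625 / 38.75 = 1125/124 ≈ 9.072581
(87 - 38.75)^2 / 38.75 = 2328.0625 / 38.75 = 37249/620 ≈ 60.079032
(27 - 38.75)^2 / 38.75 = 138.0625 / 38.75 = 2209/620 ≈ 3.562903
(21 - 38.75)^2 / 38.75 = 315.0625 / 38.75 = 5041/620 ≈ 8.130645
chi2 = 12531/155 ≈ 80.845161

80.8452


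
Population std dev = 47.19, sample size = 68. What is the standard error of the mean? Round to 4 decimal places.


SE = sigma / sqrt(n)
sqrt(68) ≈ 8.246211
SE = 47.19 / 8.246211 ≈ 5.722628

5.7226


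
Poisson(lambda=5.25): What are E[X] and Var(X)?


E[X] = Var(X) = lambda = 5.25

5.25, 5.25


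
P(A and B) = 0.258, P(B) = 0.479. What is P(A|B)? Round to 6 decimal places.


P(A|B) = P(A and B) / P(B) = 0.258 / 0.479 = 258/479 ≈ 0.53862213

0.538622


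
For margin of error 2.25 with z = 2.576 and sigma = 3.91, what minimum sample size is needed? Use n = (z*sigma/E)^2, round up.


z*sigma/E = 2.576 * 3.91 / 2.25 ≈ 4.476516
(z*sigma/E)^2 ≈ 20.039192
round up: n = 21

21


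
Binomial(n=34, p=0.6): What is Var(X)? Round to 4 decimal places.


Var = n*p*(1-p) = 34 * 0.6 * 0.4 = 8.16

8.1600


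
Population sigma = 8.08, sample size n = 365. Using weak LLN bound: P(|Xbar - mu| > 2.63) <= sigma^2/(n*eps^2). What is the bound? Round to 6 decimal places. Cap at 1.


bound = min(1, sigma^2/(n*eps^2))
sigma^2 = 8.08^2 = 65.2864
n*eps^2 = 365 * 2.63^2 = 365 * 6.9169 = 2524.6685
sigma^2/(n*eps^2) = 65.2864 / 2524.6685 ≈ 0.02585940

0.025859


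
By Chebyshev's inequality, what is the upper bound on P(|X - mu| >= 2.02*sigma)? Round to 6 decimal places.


P <= 1/k^2
k^2 = 2.02^2 = 4.0804
1/k^2 = 1 / 4.0804 ≈ 0.24507401

0.245074


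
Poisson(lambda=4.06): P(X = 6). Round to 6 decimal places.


P = e^(-lam) * lam^k / k!
e^(-4.06) ≈ 0.01724902
lam^k = 4.06^6 ≈ 4478.743609
k! = 6! = 720
P = 0.01724902 * 4478.743609 / 720 ≈ 0.107297

0.107297


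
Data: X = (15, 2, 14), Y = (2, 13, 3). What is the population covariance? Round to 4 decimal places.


Cov = (1/n)*sum((xi-xbar)(yi-ybar))
n = 3, xbar = 31/3 ≈ 10.333333, ybar = 18/3 = 6
sum((xi-xbar)(yi-ybar)) = -88
Cov = -88 / 3 = -88/3 ≈ -29.333333

-29.3333


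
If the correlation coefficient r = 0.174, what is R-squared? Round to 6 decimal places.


R^2 = r^2 = (0.174)^2 = 0.030276

0.030276


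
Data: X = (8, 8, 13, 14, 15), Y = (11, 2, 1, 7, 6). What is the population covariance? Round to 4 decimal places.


Cov = (1/n)*sum((xi-xbar)(yi-ybar))
n = 5, xbar = 58/5 = 11.6, ybar = 27/5 = 5.4
sum((xi-xbar)(yi-ybar)) = -8.2
Cov = -8.2 / 5 = -1.64

-1.6400


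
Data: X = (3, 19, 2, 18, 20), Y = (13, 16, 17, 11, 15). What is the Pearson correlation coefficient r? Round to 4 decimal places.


r = sum((xi-xbar)(yi-ybar)) / sqrt(sum((xi-xbar)^2) * sum((yi-ybar)^2))
n = 5, xbar = 62/5 = 12.4, ybar = 72/5 = 14.4
Sxy = sum((xi-xbar)(yi-ybar)) = -17.8
Sxx = sum((xi-xbar)^2) = 329.2
Syy = sum((yi-ybar)^2) = 23.2
sqrt(Sxx*Syy) ≈ 87.392448
r = Sxy / sqrt(Sxx*Syy) = -17.8 / 87.392448 ≈ -0.203679

-0.2037


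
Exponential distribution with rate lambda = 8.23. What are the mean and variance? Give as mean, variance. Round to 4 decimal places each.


mean = 1/lam, var = 1/lam^2
mean = 1 / 8.23 = 100/823 ≈ 0.121507
lam^2 = 8.23^2 = 67.7329
var = 1 / 67.7329 ≈ 0.014764

0.1215, 0.0148


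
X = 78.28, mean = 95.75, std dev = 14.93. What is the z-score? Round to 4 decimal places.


z = (X - mu) / sigma
X - mu = 78.28 - 95.75 = -17.47
z = -17.47 / 14.93 = -1747/1493 ≈ -1.170127

-1.1701


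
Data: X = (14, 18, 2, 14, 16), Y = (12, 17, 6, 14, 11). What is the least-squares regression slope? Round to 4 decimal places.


b = sum((xi-xbar)(yi-ybar)) / sum((xi-xbar)^2)
n = 5, xbar = 64/5 = 12.8, ybar = 60/5 = 12
Sxy = sum((xi-xbar)(yi-ybar)) = 90
Sxx = sum((xi-xbar)^2) = 156.8
b = Sxy / Sxx = 225/392 ≈ 0.573980

0.5740


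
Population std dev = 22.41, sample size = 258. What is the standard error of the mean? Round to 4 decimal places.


SE = sigma / sqrt(n)
sqrt(258) ≈ 16.062378
SE = 22.41 / 16.062378 ≈ 1.395186

1.3952


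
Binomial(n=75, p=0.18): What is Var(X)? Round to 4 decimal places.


Var = n*p*(1-p) = 75 * 0.18 * 0.82 = 11.07

11.0700


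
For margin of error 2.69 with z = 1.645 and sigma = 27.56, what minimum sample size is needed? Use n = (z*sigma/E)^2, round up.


z*sigma/E = 1.645 * 27.56 / 2.69 ≈ 16.853606
(z*sigma/E)^2 ≈ 284.044033
round up: n = 285

285


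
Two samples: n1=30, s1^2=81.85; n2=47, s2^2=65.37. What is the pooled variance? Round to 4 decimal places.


sp^2 = ((n1-1)*s1^2 + (n2-1)*s2^2)/(n1+n2-2)
(n1-1)*s1^2 = 29 * 81.85 = 2373.65
(n2-1)*s2^2 = 46 * 65.37 = 3007.02
numerator = 2373.65 + 3007.02 = 5380.67
n1+n2-2 = 75
sp^2 = 5380.67 / 75 = 538067/7500 ≈ 71.742267

71.7423


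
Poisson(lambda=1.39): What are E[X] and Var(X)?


E[X] = Var(X) = lambda = 1.39

1.39, 1.39


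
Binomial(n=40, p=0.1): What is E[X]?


E[X] = n*p = 40 * 0.1 = 4

4


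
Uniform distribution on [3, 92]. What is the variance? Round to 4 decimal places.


Var = (b-a)^2 / 12
(b-a)^2 = (92 - 3)^2 = 7921
Var = 7921/12 ≈ 660.083333

660.0833


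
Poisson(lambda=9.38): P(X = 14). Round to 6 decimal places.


P = e^(-lam) * lam^k / k!
e^(-9.38) ≈ 0.00008439520
lam^k = 9.38^14 ≈ 40816873672804.421139
k! = 14! = 87178291200
P = 0.00008439520 * 40816873672804.421139 / 87178291200 ≈ 0.039514

0.039514


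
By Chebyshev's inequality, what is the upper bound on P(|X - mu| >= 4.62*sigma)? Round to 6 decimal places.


P <= 1/k^2
k^2 = 4.62^2 = 21.3444
1/k^2 = 1 / 21.3444 ≈ 0.04685070

0.046851


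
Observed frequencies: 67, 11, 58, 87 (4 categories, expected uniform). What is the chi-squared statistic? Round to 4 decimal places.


chi2 = sum((O-E)^2/E), E = total/4
total = 223, E = 223/4 = 55.75
(67 - 55.75)^2 / 55.75 = 126.5625 / 55.75 = 2025/892 ≈ 2.270179
(11 - 55.75)^2 / 55.75 = 2002.5625 / 55.75 = 32041/892 ≈ 35.920404
(58 - 55.75)^2 / 55.75 = 5.0625 / 55.75 = 81/892 ≈ 0.090807
(87 - 55.75)^2 / 55.75 = 976.5625 / 55.75 = 15625/892 ≈ 17.516816
chi2 = 12443/223 ≈ 55.798206

55.7982


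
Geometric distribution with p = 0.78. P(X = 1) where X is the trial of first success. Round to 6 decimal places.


P = (1-p)^(k-1) * p
(1-p)^(k-1) = 0.22^0 = 1
P = 1 * 0.78 = 0.78

0.780000


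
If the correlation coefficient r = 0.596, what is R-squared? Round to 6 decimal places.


R^2 = r^2 = (0.596)^2 = 0.355216

0.355216


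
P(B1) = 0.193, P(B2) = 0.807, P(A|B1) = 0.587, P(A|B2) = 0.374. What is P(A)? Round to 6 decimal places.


P(A) = P(A|B1)*P(B1) + P(A|B2)*P(B2)
P(A|B1)*P(B1) = 0.587 * 0.193 = 0.113291
P(A|B2)*P(B2) = 0.374 * 0.807 = 0.301818
P(A) = 0.113291 + 0.301818 = 0.415109

0.415109


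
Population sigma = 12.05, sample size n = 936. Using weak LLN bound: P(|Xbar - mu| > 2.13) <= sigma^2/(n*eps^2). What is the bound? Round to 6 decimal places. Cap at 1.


bound = min(1, sigma^2/(n*eps^2))
sigma^2 = 12.05^2 = 145.2025
n*eps^2 = 936 * 2.13^2 = 936 * 4.5369 = 4246.5384
sigma^2/(n*eps^2) = 145.2025 / 4246.5384 ≈ 0.03419314

0.034193


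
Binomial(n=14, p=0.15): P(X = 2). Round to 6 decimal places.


P = C(n,k) * p^k * (1-p)^(n-k)
C(14,2) = 91
p^k = 0.15^2 = 0.0225
(1-p)^(n-k) = 0.85^12 ≈ 0.1422418
P = 91 * 0.0225 * 0.1422418 ≈ 0.291240

0.291240


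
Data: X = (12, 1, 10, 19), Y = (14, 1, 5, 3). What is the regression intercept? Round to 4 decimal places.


a = ybar - b*xbar, where b = sum((xi-xbar)(yi-ybar)) / sum((xi-xbar)^2)
n = 4, xbar = 42/4 = 10.5, ybar = 23/4 = 5.75
Sxy = sum((xi-xbar)(yi-ybar)) = 34.5
Sxx = sum((xi-xbar)^2) = 165
b = Sxy / Sxx = 23/110 ≈ 0.209091
a = 5.75 - 0.209091 * 10.5 = 391/110 ≈ 3.554545

3.5545


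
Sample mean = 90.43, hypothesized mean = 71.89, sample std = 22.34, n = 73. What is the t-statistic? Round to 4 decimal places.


t = (xbar - mu0) / (s/sqrt(n))
xbar - mu0 = 90.43 - 71.89 = 18.54
sqrt(73) ≈ 8.54400375
s/sqrt(n) = 22.34 / 8.54400375 ≈ 2.61469923
t = 18.54 / 2.61469923 ≈ 7.090682

7.0907


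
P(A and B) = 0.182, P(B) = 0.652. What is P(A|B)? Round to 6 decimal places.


P(A|B) = P(A and B) / P(B) = 0.182 / 0.652 = 91/326 ≈ 0.27914110

0.279141


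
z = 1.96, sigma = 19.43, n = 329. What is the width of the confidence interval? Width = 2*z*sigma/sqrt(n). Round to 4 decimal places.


width = 2*z*sigma/sqrt(n)
2*z*sigma = 2 * 1.96 * 19.43 = 76.1656
sqrt(329) ≈ 18.138357
width = 76.1656 / 18.138357 ≈ 4.199145

4.1991


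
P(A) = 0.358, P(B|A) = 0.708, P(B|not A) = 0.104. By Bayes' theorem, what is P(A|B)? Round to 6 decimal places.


P(A|B) = P(B|A)*P(A) / P(B), P(B) = P(B|A)*P(A) + P(B|not A)*P(not A)
P(B|A)*P(A) = 0.708 * 0.358 = 0.253464
P(B|not A)*P(not A) = 0.104 * 0.642 = 0.066768
P(B) = 0.253464 + 0.066768 = 0.320232
P(A|B) = 0.253464 / 0.320232 ≈ 0.79150116

0.791501


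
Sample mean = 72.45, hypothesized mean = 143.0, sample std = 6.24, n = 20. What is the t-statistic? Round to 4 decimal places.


t = (xbar - mu0) / (s/sqrt(n))
xbar - mu0 = 72.45 - 143.0 = -70.55
sqrt(20) ≈ 4.47213595
s/sqrt(n) = 6.24 / 4.47213595 ≈ 1.39530642
t = -70.55 / 1.39530642 ≈ -50.562370

-50.5624


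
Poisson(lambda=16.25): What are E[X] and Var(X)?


E[X] = Var(X) = lambda = 16.25

16.25, 16.25


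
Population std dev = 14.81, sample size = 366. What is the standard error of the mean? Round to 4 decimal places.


SE = sigma / sqrt(n)
sqrt(366) ≈ 19.131126
SE = 14.81 / 19.131126 ≈ 0.774131

0.7741


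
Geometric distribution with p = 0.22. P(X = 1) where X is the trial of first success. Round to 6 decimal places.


P = (1-p)^(k-1) * p
(1-p)^(k-1) = 0.78^0 = 1
P = 1 * 0.22 = 0.22

0.220000


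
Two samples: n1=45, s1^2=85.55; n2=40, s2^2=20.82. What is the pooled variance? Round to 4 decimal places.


sp^2 = ((n1-1)*s1^2 + (n2-1)*s2^2)/(n1+n2-2)
(n1-1)*s1^2 = 44 * 85.55 = 3764.2
(n2-1)*s2^2 = 39 * 20.82 = 811.98
numerator = 3764.2 + 811.98 = 4576.18
n1+n2-2 = 83
sp^2 = 4576.18 / 83 = 228809/4150 ≈ 55.134699

55.1347


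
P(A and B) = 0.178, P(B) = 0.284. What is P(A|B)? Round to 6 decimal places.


P(A|B) = P(A and B) / P(B) = 0.178 / 0.284 = 89/142 ≈ 0.62676056

0.626761


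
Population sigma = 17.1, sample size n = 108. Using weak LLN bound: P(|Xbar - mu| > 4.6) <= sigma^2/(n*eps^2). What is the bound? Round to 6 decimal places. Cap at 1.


bound = min(1, sigma^2/(n*eps^2))
sigma^2 = 17.1^2 = 292.41
n*eps^2 = 108 * 4.6^2 = 108 * 21.16 = 2285.28
sigma^2/(n*eps^2) = 292.41 / 2285.28 = 1083/8464 ≈ 0.12795369

0.127954


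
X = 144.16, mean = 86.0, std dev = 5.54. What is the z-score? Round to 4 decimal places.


z = (X - mu) / sigma
X - mu = 144.16 - 86.0 = 58.16
z = 58.16 / 5.54 = 2908/277 ≈ 10.498195

10.4982


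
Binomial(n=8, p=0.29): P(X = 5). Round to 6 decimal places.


P = C(n,k) * p^k * (1-p)^(n-k)
C(8,5) = 56
p^k = 0.29^5 ≈ 0.002051115
(1-p)^(n-k) = 0.71^3 = 0.357911
P = 56 * 0.002051115 * 0.357911 ≈ 0.041111

0.041111


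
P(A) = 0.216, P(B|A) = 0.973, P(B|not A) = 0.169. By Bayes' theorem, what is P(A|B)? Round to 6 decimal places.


P(A|B) = P(B|A)*P(A) / P(B), P(B) = P(B|A)*P(A) + P(B|not A)*P(not A)
P(B|A)*P(A) = 0.973 * 0.216 = 0.210168
P(B|not A)*P(not A) = 0.169 * 0.784 = 0.132496
P(B) = 0.210168 + 0.132496 = 0.342664
P(A|B) = 0.210168 / 0.342664 = 3753/6119 ≈ 0.61333551

0.613336


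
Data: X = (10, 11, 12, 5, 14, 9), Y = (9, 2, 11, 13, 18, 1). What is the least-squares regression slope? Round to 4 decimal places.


b = sum((xi-xbar)(yi-ybar)) / sum((xi-xbar)^2)
n = 6, xbar = 61/6 ≈ 10.166667, ybar = 54/6 = 9
Sxy = sum((xi-xbar)(yi-ybar)) = 21
Sxx = sum((xi-xbar)^2) = 281/6 ≈ 46.833333
b = Sxy / Sxx = 126/281 ≈ 0.448399

0.4484


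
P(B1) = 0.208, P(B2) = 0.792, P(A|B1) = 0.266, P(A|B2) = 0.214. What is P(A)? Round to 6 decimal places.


P(A) = P(A|B1)*P(B1) + P(A|B2)*P(B2)
P(A|B1)*P(B1) = 0.266 * 0.208 = 0.055328
P(A|B2)*P(B2) = 0.214 * 0.792 = 0.169488
P(A) = 0.055328 + 0.169488 = 0.224816

0.224816


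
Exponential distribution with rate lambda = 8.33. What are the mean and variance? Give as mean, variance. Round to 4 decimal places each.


mean = 1/lam, var = 1/lam^2
mean = 1 / 8.33 = 100/833 ≈ 0.120048
lam^2 = 8.33^2 = 69.3889
var = 1 / 69.3889 ≈ 0.014412

0.1200, 0.0144


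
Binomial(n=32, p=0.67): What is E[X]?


E[X] = n*p = 32 * 0.67 = 21.44

21.44


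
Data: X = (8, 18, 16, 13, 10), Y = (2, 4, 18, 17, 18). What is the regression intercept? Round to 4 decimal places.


a = ybar - b*xbar, where b = sum((xi-xbar)(yi-ybar)) / sum((xi-xbar)^2)
n = 5, xbar = 65/5 = 13, ybar = 59/5 = 11.8
Sxy = sum((xi-xbar)(yi-ybar)) = 10
Sxx = sum((xi-xbar)^2) = 68
b = Sxy / Sxx = 5/34 ≈ 0.147059
a = 11.8 - 0.147059 * 13 = 1681/170 ≈ 9.888235

9.8882


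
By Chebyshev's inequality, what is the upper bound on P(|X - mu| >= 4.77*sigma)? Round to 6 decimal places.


P <= 1/k^2
k^2 = 4.77^2 = 22.7529
1/k^2 = 1 / 22.7529 ≈ 0.04395044

0.043950


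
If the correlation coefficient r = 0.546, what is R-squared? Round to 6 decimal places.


R^2 = r^2 = (0.546)^2 = 0.298116

0.298116


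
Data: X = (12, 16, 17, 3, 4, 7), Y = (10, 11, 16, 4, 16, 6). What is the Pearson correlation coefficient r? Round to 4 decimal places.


r = sum((xi-xbar)(yi-ybar)) / sqrt(sum((xi-xbar)^2) * sum((yi-ybar)^2))
n = 6, xbar = 59/6 ≈ 9.833333, ybar = 63/6 = 10.5
Sxy = sum((xi-xbar)(yi-ybar)) = 66.5
Sxx = sum((xi-xbar)^2) = 1097/6 ≈ 182.833333
Syy = sum((yi-ybar)^2) = 123.5
sqrt(Sxx*Syy) ≈ 150.266153
r = Sxy / sqrt(Sxx*Syy) = 66.5 / 150.266153 ≈ 0.442548

0.4425


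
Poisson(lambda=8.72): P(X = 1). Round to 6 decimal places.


P = e^(-lam) * lam^k / k!
e^(-8.72) ≈ 0.0001632872
lam^k = 8.72^1 = 8.72
k! = 1! = 1
P = 0.0001632872 * 8.72 / 1 ≈ 0.001424

0.001424


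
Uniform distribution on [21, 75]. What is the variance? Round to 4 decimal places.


Var = (b-a)^2 / 12
(b-a)^2 = (75 - 21)^2 = 2916
Var = 2916/12 = 243

243.0000


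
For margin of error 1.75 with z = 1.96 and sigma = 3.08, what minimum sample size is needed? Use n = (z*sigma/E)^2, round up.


z*sigma/E = 1.96 * 3.08 / 1.75 = 3.4496
(z*sigma/E)^2 ≈ 11.899740
round up: n = 12

12


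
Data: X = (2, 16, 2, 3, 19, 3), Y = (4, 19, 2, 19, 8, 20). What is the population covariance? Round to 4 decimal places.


Cov = (1/n)*sum((xi-xbar)(yi-ybar))
n = 6, xbar = 45/6 = 7.5, ybar = 72/6 = 12
sum((xi-xbar)(yi-ybar)) = 45
Cov = 45 / 6 = 7.5

7.5000


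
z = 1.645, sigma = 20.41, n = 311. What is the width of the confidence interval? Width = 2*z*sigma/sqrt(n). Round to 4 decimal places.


width = 2*z*sigma/sqrt(n)
2*z*sigma = 2 * 1.645 * 20.41 = 67.1489
sqrt(311) ≈ 17.635192
width = 67.1489 / 17.635192 ≈ 3.807665

3.8077


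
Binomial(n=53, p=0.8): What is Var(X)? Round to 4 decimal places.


Var = n*p*(1-p) = 53 * 0.8 * 0.2 = 8.48

8.4800


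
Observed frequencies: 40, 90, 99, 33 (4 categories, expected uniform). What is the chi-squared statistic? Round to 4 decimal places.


chi2 = sum((O-E)^2/E), E = total/4
total = 262, E = 262/4 = 65.5
(40 - 65.5)^2 / 65.5 = 650.25 / 65.5 = 2601/262 ≈ 9.927481
(90 - 65.5)^2 / 65.5 = 600.25 / 65.5 = 2401/262 ≈ 9.164122
(99 - 65.5)^2 / 65.5 = 1122.25 / 65.5 = 4489/262 ≈ 17.133588
(33 - 65.5)^2 / 65.5 = 1056.25 / 65.5 = 4225/262 ≈ 16.125954
chi2 = 6858/131 ≈ 52.351145

52.3511


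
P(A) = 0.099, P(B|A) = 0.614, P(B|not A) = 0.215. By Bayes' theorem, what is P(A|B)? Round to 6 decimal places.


P(A|B) = P(B|A)*P(A) / P(B), P(B) = P(B|A)*P(A) + P(B|not A)*P(not A)
P(B|A)*P(A) = 0.614 * 0.099 = 0.060786
P(B|not A)*P(not A) = 0.215 * 0.901 = 0.193715
P(B) = 0.060786 + 0.193715 = 0.254501
P(A|B) = 0.060786 / 0.254501 ≈ 0.23884386

0.238844


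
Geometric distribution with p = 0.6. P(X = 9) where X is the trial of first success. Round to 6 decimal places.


P = (1-p)^(k-1) * p
(1-p)^(k-1) = 0.4^8 = 0.00065536
P = 0.00065536 * 0.6 = 0.000393216

0.000393


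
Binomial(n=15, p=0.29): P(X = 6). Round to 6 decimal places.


P = C(n,k) * p^k * (1-p)^(n-k)
C(15,6) = 5005
p^k = 0.29^6 ≈ 0.0005948233
(1-p)^(n-k) = 0.71^9 ≈ 0.04584850
P = 5005 * 0.0005948233 * 0.04584850 ≈ 0.136495

0.136495


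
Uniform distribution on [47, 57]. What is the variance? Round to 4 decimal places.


Var = (b-a)^2 / 12
(b-a)^2 = (57 - 47)^2 = 100
Var = 100/12 ≈ 8.333333

8.3333


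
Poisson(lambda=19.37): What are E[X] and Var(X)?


E[X] = Var(X) = lambda = 19.37

19.37, 19.37


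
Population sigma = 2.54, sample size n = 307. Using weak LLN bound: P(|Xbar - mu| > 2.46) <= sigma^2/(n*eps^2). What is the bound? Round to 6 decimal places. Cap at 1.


bound = min(1, sigma^2/(n*eps^2))
sigma^2 = 2.54^2 = 6.4516
n*eps^2 = 307 * 2.46^2 = 307 * 6.0516 = 1857.8412
sigma^2/(n*eps^2) = 6.4516 / 1857.8412 ≈ 0.00347263

0.003473


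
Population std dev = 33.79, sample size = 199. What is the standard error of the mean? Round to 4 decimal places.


SE = sigma / sqrt(n)
sqrt(199) ≈ 14.106736
SE = 33.79 / 14.106736 ≈ 2.395310

2.3953


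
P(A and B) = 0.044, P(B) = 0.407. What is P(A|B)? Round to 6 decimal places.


P(A|B) = P(A and B) / P(B) = 0.044 / 0.407 = 4/37 ≈ 0.10810811

0.108108


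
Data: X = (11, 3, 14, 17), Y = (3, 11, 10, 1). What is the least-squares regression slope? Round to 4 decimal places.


b = sum((xi-xbar)(yi-ybar)) / sum((xi-xbar)^2)
n = 4, xbar = 45/4 = 11.25, ybar = 25/4 = 6.25
Sxy = sum((xi-xbar)(yi-ybar)) = -58.25
Sxx = sum((xi-xbar)^2) = 108.75
b = Sxy / Sxx = -233/435 ≈ -0.535632

-0.5356


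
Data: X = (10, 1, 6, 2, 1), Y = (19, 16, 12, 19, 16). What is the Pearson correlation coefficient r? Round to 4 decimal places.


r = sum((xi-xbar)(yi-ybar)) / sqrt(sum((xi-xbar)^2) * sum((yi-ybar)^2))
n = 5, xbar = 20/5 = 4, ybar = 82/5 = 16.4
Sxy = sum((xi-xbar)(yi-ybar)) = 4
Sxx = sum((xi-xbar)^2) = 62
Syy = sum((yi-ybar)^2) = 33.2
sqrt(Sxx*Syy) ≈ 45.369593
r = Sxy / sqrt(Sxx*Syy) = 4 / 45.369593 ≈ 0.088165

0.0882


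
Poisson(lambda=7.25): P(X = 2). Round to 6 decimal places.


P = e^(-lam) * lam^k / k!
e^(-7.25) ≈ 0.0007101744
lam^k = 7.25^2 = 52.5625
k! = 2! = 2
P = 0.0007101744 * 52.5625 / 2 ≈ 0.018664

0.018664


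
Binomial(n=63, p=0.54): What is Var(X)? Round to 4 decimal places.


Var = n*p*(1-p) = 63 * 0.54 * 0.46 = 15.6492

15.6492


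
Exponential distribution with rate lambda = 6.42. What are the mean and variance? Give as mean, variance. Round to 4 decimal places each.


mean = 1/lam, var = 1/lam^2
mean = 1 / 6.42 = 50/321 ≈ 0.155763
lam^2 = 6.42^2 = 41.2164
var = 1 / 41.2164 ≈ 0.024262

0.1558, 0.0243


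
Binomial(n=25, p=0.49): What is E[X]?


E[X] = n*p = 25 * 0.49 = 12.25

12.25


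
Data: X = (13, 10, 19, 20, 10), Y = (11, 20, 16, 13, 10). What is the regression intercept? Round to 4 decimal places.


a = ybar - b*xbar, where b = sum((xi-xbar)(yi-ybar)) / sum((xi-xbar)^2)
n = 5, xbar = 72/5 = 14.4, ybar = 70/5 = 14
Sxy = sum((xi-xbar)(yi-ybar)) = -1
Sxx = sum((xi-xbar)^2) = 93.2
b = Sxy / Sxx = -5/466 ≈ -0.010730
a = 14 - (-0.010730) * 14.4 = 3298/233 ≈ 14.154506

14.1545


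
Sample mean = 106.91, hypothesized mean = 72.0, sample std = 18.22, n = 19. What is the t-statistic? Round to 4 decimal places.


t = (xbar - mu0) / (s/sqrt(n))
xbar - mu0 = 106.91 - 72.0 = 34.91
sqrt(19) ≈ 4.35889894
s/sqrt(n) = 18.22 / 4.35889894 ≈ 4.17995467
t = 34.91 / 4.17995467 ≈ 8.351765

8.3518


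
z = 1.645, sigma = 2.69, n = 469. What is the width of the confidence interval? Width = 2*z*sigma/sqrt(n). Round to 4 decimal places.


width = 2*z*sigma/sqrt(n)
2*z*sigma = 2 * 1.645 * 2.69 = 8.8501
sqrt(469) ≈ 21.656408
width = 8.8501 / 21.656408 ≈ 0.408660

0.4087


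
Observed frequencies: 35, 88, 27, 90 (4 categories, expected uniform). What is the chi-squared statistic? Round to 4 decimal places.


chi2 = sum((O-E)^2/E), E = total/4
total = 240, E = 240/4 = 60
(35 - 60)^2 / 60 = 625 / 60 = 125/12 ≈ 10.416667
(88 - 60)^2 / 60 = 784 / 60 = 196/15 ≈ 13.066667
(27 - 60)^2 / 60 = 1089 / 60 = 18.15
(90 - 60)^2 / 60 = 900 / 60 = 15
chi2 = 1699/30 ≈ 56.633333

56.6333


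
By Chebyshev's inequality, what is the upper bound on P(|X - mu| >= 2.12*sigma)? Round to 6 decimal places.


P <= 1/k^2
k^2 = 2.12^2 = 4.4944
1/k^2 = 1 / 4.4944 = 625/2809 ≈ 0.22249911

0.222499


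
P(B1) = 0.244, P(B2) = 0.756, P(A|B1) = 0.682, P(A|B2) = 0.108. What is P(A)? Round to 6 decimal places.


P(A) = P(A|B1)*P(B1) + P(A|B2)*P(B2)
P(A|B1)*P(B1) = 0.682 * 0.244 = 0.166408
P(A|B2)*P(B2) = 0.108 * 0.756 = 0.081648
P(A) = 0.166408 + 0.081648 = 0.248056

0.248056


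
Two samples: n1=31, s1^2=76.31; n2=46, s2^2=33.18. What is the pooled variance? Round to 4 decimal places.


sp^2 = ((n1-1)*s1^2 + (n2-1)*s2^2)/(n1+n2-2)
(n1-1)*s1^2 = 30 * 76.31 = 2289.3
(n2-1)*s2^2 = 45 * 33.18 = 1493.1
numerator = 2289.3 + 1493.1 = 3782.4
n1+n2-2 = 75
sp^2 = 3782.4 / 75 = 50.432

50.4320


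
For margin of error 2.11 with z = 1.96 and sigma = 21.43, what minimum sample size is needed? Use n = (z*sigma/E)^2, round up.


z*sigma/E = 1.96 * 21.43 / 2.11 = 105007/5275 ≈ 19.906540
(z*sigma/E)^2 ≈ 396.270346
round up: n = 397

397


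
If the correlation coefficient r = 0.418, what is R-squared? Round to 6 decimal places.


R^2 = r^2 = (0.418)^2 = 0.174724

0.174724


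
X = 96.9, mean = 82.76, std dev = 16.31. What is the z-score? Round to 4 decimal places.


z = (X - mu) / sigma
X - mu = 96.9 - 82.76 = 14.14
z = 14.14 / 16.31 = 202/233 ≈ 0.866953

0.8670


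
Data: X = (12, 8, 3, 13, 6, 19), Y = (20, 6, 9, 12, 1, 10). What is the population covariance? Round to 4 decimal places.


Cov = (1/n)*sum((xi-xbar)(yi-ybar))
n = 6, xbar = 61/6 ≈ 10.166667, ybar = 58/6 = 29/3 ≈ 9.666667
sum((xi-xbar)(yi-ybar)) = 232/3 ≈ 77.333333
Cov = 77.333333 / 6 = 116/9 ≈ 12.888889

12.8889


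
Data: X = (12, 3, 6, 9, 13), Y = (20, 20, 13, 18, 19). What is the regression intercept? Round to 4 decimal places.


a = ybar - b*xbar, where b = sum((xi-xbar)(yi-ybar)) / sum((xi-xbar)^2)
n = 5, xbar = 43/5 = 8.6, ybar = 90/5 = 18
Sxy = sum((xi-xbar)(yi-ybar)) = 13
Sxx = sum((xi-xbar)^2) = 69.2
b = Sxy / Sxx = 65/346 ≈ 0.187861
a = 18 - 0.187861 * 8.6 = 5669/346 ≈ 16.384393

16.3844


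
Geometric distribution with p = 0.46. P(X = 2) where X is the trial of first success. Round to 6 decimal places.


P = (1-p)^(k-1) * p
(1-p)^(k-1) = 0.54^1 = 0.54
P = 0.54 * 0.46 = 0.2484

0.248400


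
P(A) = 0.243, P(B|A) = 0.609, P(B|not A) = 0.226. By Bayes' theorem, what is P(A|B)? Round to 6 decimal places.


P(A|B) = P(B|A)*P(A) / P(B), P(B) = P(B|A)*P(A) + P(B|not A)*P(not A)
P(B|A)*P(A) = 0.609 * 0.243 = 0.147987
P(B|not A)*P(not A) = 0.226 * 0.757 = 0.171082
P(B) = 0.147987 + 0.171082 = 0.319069
P(A|B) = 0.147987 / 0.319069 ≈ 0.46380877

0.463809


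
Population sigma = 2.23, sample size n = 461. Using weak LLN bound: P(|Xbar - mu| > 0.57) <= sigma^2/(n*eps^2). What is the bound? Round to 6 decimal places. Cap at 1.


bound = min(1, sigma^2/(n*eps^2))
sigma^2 = 2.23^2 = 4.9729
n*eps^2 = 461 * 0.57^2 = 461 * 0.3249 = 149.7789
sigma^2/(n*eps^2) = 4.9729 / 149.7789 ≈ 0.03320161

0.033202


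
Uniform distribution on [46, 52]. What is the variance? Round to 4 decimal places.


Var = (b-a)^2 / 12
(b-a)^2 = (52 - 46)^2 = 36
Var = 36/12 = 3

3.0000


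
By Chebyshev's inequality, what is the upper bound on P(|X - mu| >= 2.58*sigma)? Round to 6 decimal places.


P <= 1/k^2
k^2 = 2.58^2 = 6.6564
1/k^2 = 1 / 6.6564 ≈ 0.15023136

0.150231


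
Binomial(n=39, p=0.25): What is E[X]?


E[X] = n*p = 39 * 0.25 = 9.75

9.75


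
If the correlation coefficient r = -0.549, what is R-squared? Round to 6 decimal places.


R^2 = r^2 = (-0.549)^2 = 0.301401

0.301401


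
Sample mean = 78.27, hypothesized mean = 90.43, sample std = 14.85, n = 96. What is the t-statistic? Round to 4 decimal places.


t = (xbar - mu0) / (s/sqrt(n))
xbar - mu0 = 78.27 - 90.43 = -12.16
sqrt(96) ≈ 9.79795897
s/sqrt(n) = 14.85 / 9.79795897 ≈ 1.51562178
t = -12.16 / 1.51562178 ≈ -8.023110

-8.0231


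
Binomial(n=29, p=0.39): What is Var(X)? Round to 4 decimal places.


Var = n*p*(1-p) = 29 * 0.39 * 0.61 = 6.8991

6.8991


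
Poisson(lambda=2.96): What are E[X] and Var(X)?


E[X] = Var(X) = lambda = 2.96

2.96, 2.96


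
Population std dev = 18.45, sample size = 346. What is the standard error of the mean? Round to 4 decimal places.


SE = sigma / sqrt(n)
sqrt(346) ≈ 18.601075
SE = 18.45 / 18.601075 ≈ 0.991878

0.9919


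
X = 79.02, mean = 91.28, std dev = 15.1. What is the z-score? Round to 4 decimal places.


z = (X - mu) / sigma
X - mu = 79.02 - 91.28 = -12.26
z = -12.26 / 15.1 = -613/755 ≈ -0.811921

-0.8119


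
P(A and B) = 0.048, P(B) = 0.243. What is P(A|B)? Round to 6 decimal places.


P(A|B) = P(A and B) / P(B) = 0.048 / 0.243 = 16/81 ≈ 0.19753086

0.197531


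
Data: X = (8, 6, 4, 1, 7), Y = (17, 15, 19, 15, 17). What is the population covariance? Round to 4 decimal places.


Cov = (1/n)*sum((xi-xbar)(yi-ybar))
n = 5, xbar = 26/5 = 5.2, ybar = 83/5 = 16.6
sum((xi-xbar)(yi-ybar)) = 4.4
Cov = 4.4 / 5 = 0.88

0.8800


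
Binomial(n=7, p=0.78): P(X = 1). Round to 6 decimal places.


P = C(n,k) * p^k * (1-p)^(n-k)
C(7,1) = 7
p^k = 0.78^1 = 0.78
(1-p)^(n-k) = 0.22^6 ≈ 0.0001133799
P = 7 * 0.78 * 0.0001133799 ≈ 0.000619

0.000619


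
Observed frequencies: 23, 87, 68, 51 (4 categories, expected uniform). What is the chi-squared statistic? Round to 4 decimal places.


chi2 = sum((O-E)^2/E), E = total/4
total = 229, E = 229/4 = 57.25
(23 - 57.25)^2 / 57.25 = 1173.0625 / 57.25 = 18769/916 ≈ 20.490175
(87 - 57.25)^2 / 57.25 = 885.0625 / 57.25 = 14161/916 ≈ 15.459607
(68 - 57.25)^2 / 57.25 = 115.5625 / 57.25 = 1849/916 ≈ 2.018559
(51 - 57.25)^2 / 57.25 = 39.0625 / 57.25 = 625/916 ≈ 0.682314
chi2 = 8851/229 ≈ 38.650655

38.6507


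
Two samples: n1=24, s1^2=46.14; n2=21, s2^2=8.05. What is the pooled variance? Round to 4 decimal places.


sp^2 = ((n1-1)*s1^2 + (n2-1)*s2^2)/(n1+n2-2)
(n1-1)*s1^2 = 23 * 46.14 = 1061.22
(n2-1)*s2^2 = 20 * 8.05 = 161
numerator = 1061.22 + 161 = 1222.22
n1+n2-2 = 43
sp^2 = 1222.22 / 43 = 61111/2150 ≈ 28.423721

28.4237


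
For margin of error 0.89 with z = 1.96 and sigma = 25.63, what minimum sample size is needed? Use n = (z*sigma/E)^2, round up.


z*sigma/E = 1.96 * 25.63 / 0.89 = 125587/2225 ≈ 56.443596
(z*sigma/E)^2 ≈ 3185.879474
round up: n = 3186

3186


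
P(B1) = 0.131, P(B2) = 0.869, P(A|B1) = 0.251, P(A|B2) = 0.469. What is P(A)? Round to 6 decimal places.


P(A) = P(A|B1)*P(B1) + P(A|B2)*P(B2)
P(A|B1)*P(B1) = 0.251 * 0.131 = 0.032881
P(A|B2)*P(B2) = 0.469 * 0.869 = 0.407561
P(A) = 0.032881 + 0.407561 = 0.440442

0.440442


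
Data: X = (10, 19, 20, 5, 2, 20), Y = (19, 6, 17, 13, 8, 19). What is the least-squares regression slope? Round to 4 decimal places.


b = sum((xi-xbar)(yi-ybar)) / sum((xi-xbar)^2)
n = 6, xbar = 76/6 = 38/3 ≈ 12.666667, ybar = 82/6 = 41/3 ≈ 13.666667
Sxy = sum((xi-xbar)(yi-ybar)) = 199/3 ≈ 66.333333
Sxx = sum((xi-xbar)^2) = 982/3 ≈ 327.333333
b = Sxy / Sxx = 199/982 ≈ 0.202648

0.2026


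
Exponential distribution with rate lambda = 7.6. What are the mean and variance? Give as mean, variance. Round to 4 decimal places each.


mean = 1/lam, var = 1/lam^2
mean = 1 / 7.6 = 5/38 ≈ 0.131579
lam^2 = 7.6^2 = 57.76
var = 1 / 57.76 = 25/1444 ≈ 0.017313

0.1316, 0.0173


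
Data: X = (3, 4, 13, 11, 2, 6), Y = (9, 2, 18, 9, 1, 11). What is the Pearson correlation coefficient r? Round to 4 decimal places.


r = sum((xi-xbar)(yi-ybar)) / sqrt(sum((xi-xbar)^2) * sum((yi-ybar)^2))
n = 6, xbar = 39/6 = 6.5, ybar = 50/6 = 25/3 ≈ 8.333333
Sxy = sum((xi-xbar)(yi-ybar)) = 111
Sxx = sum((xi-xbar)^2) = 101.5
Syy = sum((yi-ybar)^2) = 586/3 ≈ 195.333333
sqrt(Sxx*Syy) ≈ 140.806013
r = Sxy / sqrt(Sxx*Syy) = 111 / 140.806013 ≈ 0.788319

0.7883


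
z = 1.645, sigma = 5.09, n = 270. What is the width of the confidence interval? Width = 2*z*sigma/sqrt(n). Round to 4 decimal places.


width = 2*z*sigma/sqrt(n)
2*z*sigma = 2 * 1.645 * 5.09 = 16.7461
sqrt(270) ≈ 16.431677
width = 16.7461 / 16.431677 ≈ 1.019135

1.0191


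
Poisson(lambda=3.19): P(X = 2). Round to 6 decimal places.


P = e^(-lam) * lam^k / k!
e^(-3.19) ≈ 0.04117187
lam^k = 3.19^2 = 10.1761
k! = 2! = 2
P = 0.04117187 * 10.1761 / 2 ≈ 0.209485

0.209485


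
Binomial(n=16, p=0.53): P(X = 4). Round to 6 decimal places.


P = C(n,k) * p^k * (1-p)^(n-k)
C(16,4) = 1820
p^k = 0.53^4 = 0.07890481
(1-p)^(n-k) = 0.47^12 ≈ 0.0001161915
P = 1820 * 0.07890481 * 0.0001161915 ≈ 0.016686

0.016686


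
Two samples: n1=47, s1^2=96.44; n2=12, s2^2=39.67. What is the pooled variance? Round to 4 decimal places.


sp^2 = ((n1-1)*s1^2 + (n2-1)*s2^2)/(n1+n2-2)
(n1-1)*s1^2 = 46 * 96.44 = 4436.24
(n2-1)*s2^2 = 11 * 39.67 = 436.37
numerator = 4436.24 + 436.37 = 4872.61
n1+n2-2 = 57
sp^2 = 4872.61 / 57 = 487261/5700 ≈ 85.484386

85.4844


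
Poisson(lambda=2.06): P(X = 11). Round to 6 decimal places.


P = e^(-lam) * lam^k / k!
e^(-2.06) ≈ 0.1274540
lam^k = 2.06^11 ≈ 2834.910967
k! = 11! = 39916800
P = 0.1274540 * 2834.910967 / 39916800 ≈ 0.000009

0.000009


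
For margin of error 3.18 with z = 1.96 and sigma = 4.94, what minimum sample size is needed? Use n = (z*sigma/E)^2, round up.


z*sigma/E = 1.96 * 4.94 / 3.18 = 12103/3975 ≈ 3.044780
(z*sigma/E)^2 ≈ 9.270684
round up: n = 10

10


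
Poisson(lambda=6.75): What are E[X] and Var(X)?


E[X] = Var(X) = lambda = 6.75

6.75, 6.75


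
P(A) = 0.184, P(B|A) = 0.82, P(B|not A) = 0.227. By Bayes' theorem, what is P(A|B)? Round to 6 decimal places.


P(A|B) = P(B|A)*P(A) / P(B), P(B) = P(B|A)*P(A) + P(B|not A)*P(not A)
P(B|A)*P(A) = 0.82 * 0.184 = 0.15088
P(B|not A)*P(not A) = 0.227 * 0.816 = 0.185232
P(B) = 0.15088 + 0.185232 = 0.336112
P(A|B) = 0.15088 / 0.336112 ≈ 0.44889799

0.448898


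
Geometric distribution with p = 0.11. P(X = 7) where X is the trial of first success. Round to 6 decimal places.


P = (1-p)^(k-1) * p
(1-p)^(k-1) = 0.89^6 ≈ 0.4969813
P = 0.4969813 * 0.11 ≈ 0.05466794

0.054668


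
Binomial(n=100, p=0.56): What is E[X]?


E[X] = n*p = 100 * 0.56 = 56

56


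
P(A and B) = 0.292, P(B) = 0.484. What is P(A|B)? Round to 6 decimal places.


P(A|B) = P(A and B) / P(B) = 0.292 / 0.484 = 73/121 ≈ 0.60330579

0.603306


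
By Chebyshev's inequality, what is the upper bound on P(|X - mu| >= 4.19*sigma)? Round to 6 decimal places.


P <= 1/k^2
k^2 = 4.19^2 = 17.5561
1/k^2 = 1 / 17.5561 ≈ 0.05696026

0.056960


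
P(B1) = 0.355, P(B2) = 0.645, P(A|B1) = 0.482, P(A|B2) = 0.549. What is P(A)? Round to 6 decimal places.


P(A) = P(A|B1)*P(B1) + P(A|B2)*P(B2)
P(A|B1)*P(B1) = 0.482 * 0.355 = 0.17111
P(A|B2)*P(B2) = 0.549 * 0.645 = 0.354105
P(A) = 0.17111 + 0.354105 = 0.525215

0.525215


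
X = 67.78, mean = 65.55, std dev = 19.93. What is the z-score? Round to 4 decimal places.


z = (X - mu) / sigma
X - mu = 67.78 - 65.55 = 2.23
z = 2.23 / 19.93 = 223/1993 ≈ 0.111892

0.1119


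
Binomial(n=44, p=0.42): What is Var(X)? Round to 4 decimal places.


Var = n*p*(1-p) = 44 * 0.42 * 0.58 = 10.7184

10.7184


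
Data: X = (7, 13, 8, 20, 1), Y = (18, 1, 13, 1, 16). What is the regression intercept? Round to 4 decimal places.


a = ybar - b*xbar, where b = sum((xi-xbar)(yi-ybar)) / sum((xi-xbar)^2)
n = 5, xbar = 49/5 = 9.8, ybar = 49/5 = 9.8
Sxy = sum((xi-xbar)(yi-ybar)) = -201.2
Sxx = sum((xi-xbar)^2) = 202.8
b = Sxy / Sxx = -503/507 ≈ -0.992110
a = 9.8 - (-0.992110) * 9.8 = 9898/507 ≈ 19.522682

19.5227


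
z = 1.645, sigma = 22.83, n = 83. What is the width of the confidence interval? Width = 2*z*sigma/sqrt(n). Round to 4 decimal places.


width = 2*z*sigma/sqrt(n)
2*z*sigma = 2 * 1.645 * 22.83 = 75.1107
sqrt(83) ≈ 9.110434
width = 75.1107 / 9.110434 ≈ 8.244470

8.2445


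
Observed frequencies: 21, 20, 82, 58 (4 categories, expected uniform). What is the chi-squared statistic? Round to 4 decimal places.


chi2 = sum((O-E)^2/E), E = total/4
total = 181, E = 181/4 = 45.25
(21 - 45.25)^2 / 45.25 = 588.0625 / 45.25 = 9409/724 ≈ 12.995856
(20 - 45.25)^2 / 45.25 = 637.5625 / 45.25 = 10201/724 ≈ 14.089779
(82 - 45.25)^2 / 45.25 = 1350.5625 / 45.25 = 21609/724 ≈ 29.846685
(58 - 45.25)^2 / 45.25 = 162.5625 / 45.25 = 2601/724 ≈ 3.592541
chi2 = 10955/181 ≈ 60.524862

60.5249


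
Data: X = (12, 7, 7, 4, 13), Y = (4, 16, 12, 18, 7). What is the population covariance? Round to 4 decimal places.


Cov = (1/n)*sum((xi-xbar)(yi-ybar))
n = 5, xbar = 43/5 = 8.6, ybar = 57/5 = 11.4
sum((xi-xbar)(yi-ybar)) = -83.2
Cov = -83.2 / 5 = -16.64

-16.6400


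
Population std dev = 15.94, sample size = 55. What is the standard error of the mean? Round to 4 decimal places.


SE = sigma / sqrt(n)
sqrt(55) ≈ 7.416198
SE = 15.94 / 7.416198 ≈ 2.149349

2.1493


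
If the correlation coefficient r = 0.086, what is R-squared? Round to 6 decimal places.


R^2 = r^2 = (0.086)^2 = 0.007396

0.007396


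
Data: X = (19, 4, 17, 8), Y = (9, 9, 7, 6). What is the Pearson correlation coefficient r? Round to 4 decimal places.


r = sum((xi-xbar)(yi-ybar)) / sqrt(sum((xi-xbar)^2) * sum((yi-ybar)^2))
n = 4, xbar = 48/4 = 12, ybar = 31/4 = 7.75
Sxy = sum((xi-xbar)(yi-ybar)) = 2
Sxx = sum((xi-xbar)^2) = 154
Syy = sum((yi-ybar)^2) = 6.75
sqrt(Sxx*Syy) ≈ 32.241278
r = Sxy / sqrt(Sxx*Syy) = 2 / 32.241278 ≈ 0.062032

0.0620


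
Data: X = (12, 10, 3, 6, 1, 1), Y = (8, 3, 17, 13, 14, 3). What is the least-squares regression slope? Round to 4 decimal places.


b = sum((xi-xbar)(yi-ybar)) / sum((xi-xbar)^2)
n = 6, xbar = 33/6 = 5.5, ybar = 58/6 = 29/3 ≈ 9.666667
Sxy = sum((xi-xbar)(yi-ybar)) = -47
Sxx = sum((xi-xbar)^2) = 109.5
b = Sxy / Sxx = -94/219 ≈ -0.429224

-0.4292


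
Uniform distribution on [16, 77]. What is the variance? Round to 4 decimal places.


Var = (b-a)^2 / 12
(b-a)^2 = (77 - 16)^2 = 3721
Var = 3721/12 ≈ 310.083333

310.0833


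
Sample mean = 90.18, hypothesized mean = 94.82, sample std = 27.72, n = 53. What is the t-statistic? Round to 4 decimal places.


t = (xbar - mu0) / (s/sqrt(n))
xbar - mu0 = 90.18 - 94.82 = -4.64
sqrt(53) ≈ 7.28010989
s/sqrt(n) = 27.72 / 7.28010989 ≈ 3.80763483
t = -4.64 / 3.80763483 ≈ -1.218604

-1.2186


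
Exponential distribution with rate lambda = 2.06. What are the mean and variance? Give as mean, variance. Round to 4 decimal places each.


mean = 1/lam, var = 1/lam^2
mean = 1 / 2.06 = 50/103 ≈ 0.485437
lam^2 = 2.06^2 = 4.2436
var = 1 / 4.2436 ≈ 0.235649

0.4854, 0.2356


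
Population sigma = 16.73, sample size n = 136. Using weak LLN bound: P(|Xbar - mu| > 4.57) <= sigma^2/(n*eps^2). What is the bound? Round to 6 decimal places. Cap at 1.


bound = min(1, sigma^2/(n*eps^2))
sigma^2 = 16.73^2 = 279.8929
n*eps^2 = 136 * 4.57^2 = 136 * 20.8849 = 2840.3464
sigma^2/(n*eps^2) = 279.8929 / 2840.3464 ≈ 0.09854182

0.098542


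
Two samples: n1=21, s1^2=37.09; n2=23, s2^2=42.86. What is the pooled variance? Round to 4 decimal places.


sp^2 = ((n1-1)*s1^2 + (n2-1)*s2^2)/(n1+n2-2)
(n1-1)*s1^2 = 20 * 37.09 = 741.8
(n2-1)*s2^2 = 22 * 42.86 = 942.92
numerator = 741.8 + 942.92 = 1684.72
n1+n2-2 = 42
sp^2 = 1684.72 / 42 = 21059/525 ≈ 40.112381

40.1124


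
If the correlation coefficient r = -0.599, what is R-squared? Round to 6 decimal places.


R^2 = r^2 = (-0.599)^2 = 0.358801

0.358801


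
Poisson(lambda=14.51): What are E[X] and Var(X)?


E[X] = Var(X) = lambda = 14.51

14.51, 14.51


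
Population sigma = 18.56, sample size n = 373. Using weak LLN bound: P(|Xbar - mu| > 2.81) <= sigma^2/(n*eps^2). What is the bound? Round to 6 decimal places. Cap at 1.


bound = min(1, sigma^2/(n*eps^2))
sigma^2 = 18.56^2 = 344.4736
n*eps^2 = 373 * 2.81^2 = 373 * 7.8961 = 2945.2453
sigma^2/(n*eps^2) = 344.4736 / 2945.2453 ≈ 0.11695922

0.116959


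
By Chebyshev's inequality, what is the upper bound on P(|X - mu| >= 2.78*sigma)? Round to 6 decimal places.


P <= 1/k^2
k^2 = 2.78^2 = 7.7284
1/k^2 = 1 / 7.7284 ≈ 0.12939289

0.129393
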